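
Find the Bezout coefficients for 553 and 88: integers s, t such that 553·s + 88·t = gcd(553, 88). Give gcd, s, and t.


Euclidean algorithm on (553, 88) — divide until remainder is 0:
  553 = 6 · 88 + 25
  88 = 3 · 25 + 13
  25 = 1 · 13 + 12
  13 = 1 · 12 + 1
  12 = 12 · 1 + 0
gcd(553, 88) = 1.
Track Bezout coefficients alongside the remainders: start with r₀ = 553 = a·1 + b·0 (s = 1, t = 0) and r₁ = 88 = a·0 + b·1 (s = 0, t = 1); each new remainder r_{k+1} = r_{k-1} − q_k·r_k inherits s_{k+1} = s_{k-1} − q_k·s_k, t_{k+1} = t_{k-1} − q_k·t_k, so r_k = a·s_k + b·t_k at every step:
  q = 6: r = 25, s = 1 − 6·0 = 1, t = 0 − 6·1 = -6  (check: 553·1 + 88·(-6) = 25)
  q = 3: r = 13, s = 0 − 3·1 = -3, t = 1 − 3·(-6) = 19  (check: 553·(-3) + 88·19 = 13)
  q = 1: r = 12, s = 1 − 1·(-3) = 4, t = -6 − 1·19 = -25  (check: 553·4 + 88·(-25) = 12)
  q = 1: r = 1, s = -3 − 1·4 = -7, t = 19 − 1·(-25) = 44  (check: 553·(-7) + 88·44 = 1)
The row with r = 1 (the gcd) gives the Bezout coefficients s = -7, t = 44.
Result: 553 · (-7) + 88 · (44) = 1.

gcd(553, 88) = 1; s = -7, t = 44 (check: 553·(-7) + 88·44 = 1).


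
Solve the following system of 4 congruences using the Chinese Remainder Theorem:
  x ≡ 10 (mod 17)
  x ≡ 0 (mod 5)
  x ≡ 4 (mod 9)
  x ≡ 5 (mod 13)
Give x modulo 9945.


Product of moduli M = 17 · 5 · 9 · 13 = 9945.
Merge one congruence at a time:
  Start: x ≡ 10 (mod 17).
  Combine with x ≡ 0 (mod 5); new modulus lcm = 85.
    Write x = 10 + 17·t and substitute into x ≡ 0 (mod 5): 17·t ≡ 0 − 10 = -10 (mod 5).
    Reduce coefficients mod 5: 2·t ≡ 0 (mod 5).
    The inverse of 2 mod 5 is 3 (since 2·3 = 6 = 1·5 + 1), so t ≡ 3·0 = 0 ≡ 0 (mod 5).
    Then x = 10 + 17·0 = 10, valid modulo lcm(17, 5) = 85: x ≡ 10 (mod 85).
  Combine with x ≡ 4 (mod 9); new modulus lcm = 765.
    Write x = 10 + 85·t and substitute into x ≡ 4 (mod 9): 85·t ≡ 4 − 10 = -6 (mod 9).
    Reduce coefficients mod 9: 4·t ≡ 3 (mod 9).
    The inverse of 4 mod 9 is 7 (since 4·7 = 28 = 3·9 + 1), so t ≡ 7·3 = 21 ≡ 3 (mod 9).
    Then x = 10 + 85·3 = 265, valid modulo lcm(85, 9) = 765: x ≡ 265 (mod 765).
  Combine with x ≡ 5 (mod 13); new modulus lcm = 9945.
    Write x = 265 + 765·t and substitute into x ≡ 5 (mod 13): 765·t ≡ 5 − 265 = -260 (mod 13).
    Reduce coefficients mod 13: 11·t ≡ 0 (mod 13).
    The inverse of 11 mod 13 is 6 (since 11·6 = 66 = 5·13 + 1), so t ≡ 6·0 = 0 ≡ 0 (mod 13).
    Then x = 265 + 765·0 = 265, valid modulo lcm(765, 13) = 9945: x ≡ 265 (mod 9945).
Verify against each original: 265 mod 17 = 10, 265 mod 5 = 0, 265 mod 9 = 4, 265 mod 13 = 5.

x ≡ 265 (mod 9945).


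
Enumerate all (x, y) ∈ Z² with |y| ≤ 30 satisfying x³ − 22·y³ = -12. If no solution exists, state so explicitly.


The equation is x³ - 22y³ = -12. For fixed y, x³ = 22·y³ − 12, so a solution requires the RHS to be a perfect cube.
Strategy: iterate y from -30 to 30, compute RHS = 22·y³ − 12, and check whether it is a (positive or negative) perfect cube.
Check small values of y:
  y = 0: RHS = -12 is not a perfect cube.
  y = 1: RHS = 10 is not a perfect cube.
  y = -1: RHS = -34 is not a perfect cube.
  y = 2: RHS = 164 is not a perfect cube.
  y = -2: RHS = -188 is not a perfect cube.
  y = 3: RHS = 582 is not a perfect cube.
  y = -3: RHS = -606 is not a perfect cube.
Continuing the search up to |y| = 30 finds no solutions either.
No (x, y) in the scanned range satisfies the equation.

No integer solutions with |y| ≤ 30.


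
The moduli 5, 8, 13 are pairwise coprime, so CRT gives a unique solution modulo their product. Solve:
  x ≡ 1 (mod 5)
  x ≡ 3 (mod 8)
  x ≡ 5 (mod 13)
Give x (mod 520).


Moduli 5, 8, 13 are pairwise coprime; by CRT there is a unique solution modulo M = 5 · 8 · 13 = 520.
Solve pairwise, accumulating the modulus:
  Start with x ≡ 1 (mod 5).
  Combine with x ≡ 3 (mod 8): since gcd(5, 8) = 1, we get a unique residue mod 40.
    Write x = 1 + 5·t and substitute into x ≡ 3 (mod 8): 5·t ≡ 3 − 1 = 2 (mod 8).
    The inverse of 5 mod 8 is 5 (since 5·5 = 25 = 3·8 + 1), so t ≡ 5·2 = 10 ≡ 2 (mod 8).
    Then x = 1 + 5·2 = 11, valid modulo lcm(5, 8) = 40: x ≡ 11 (mod 40).
  Combine with x ≡ 5 (mod 13): since gcd(40, 13) = 1, we get a unique residue mod 520.
    Write x = 11 + 40·t and substitute into x ≡ 5 (mod 13): 40·t ≡ 5 − 11 = -6 (mod 13).
    Reduce coefficients mod 13: 1·t ≡ 7 (mod 13).
    So t ≡ 7 (mod 13).
    Then x = 11 + 40·7 = 291, valid modulo lcm(40, 13) = 520: x ≡ 291 (mod 520).
Verify: 291 mod 5 = 1 ✓, 291 mod 8 = 3 ✓, 291 mod 13 = 5 ✓.

x ≡ 291 (mod 520).


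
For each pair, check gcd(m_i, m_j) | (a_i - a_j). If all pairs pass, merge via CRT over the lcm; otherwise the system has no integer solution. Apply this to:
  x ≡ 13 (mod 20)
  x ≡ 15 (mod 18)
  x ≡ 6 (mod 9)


Moduli 20, 18, 9 are not pairwise coprime, so CRT works modulo lcm(m_i) when all pairwise compatibility conditions hold.
Pairwise compatibility: gcd(m_i, m_j) must divide a_i - a_j for every pair.
Merge one congruence at a time:
  Start: x ≡ 13 (mod 20).
  Combine with x ≡ 15 (mod 18): gcd(20, 18) = 2; 15 - 13 = 2, which IS divisible by 2, so compatible.
    Write x = 13 + 20·t and substitute into x ≡ 15 (mod 18): 20·t ≡ 15 − 13 = 2 (mod 18).
    Divide the congruence (and modulus) by g = 2: 10·t ≡ 1 (mod 9).
    Reduce coefficients mod 9: 1·t ≡ 1 (mod 9).
    So t ≡ 1 (mod 9).
    Then x = 13 + 20·1 = 33, valid modulo lcm(20, 18) = 180: x ≡ 33 (mod 180).
  Combine with x ≡ 6 (mod 9): gcd(180, 9) = 9; 6 - 33 = -27, which IS divisible by 9, so compatible.
    Write x = 33 + 180·t and substitute into x ≡ 6 (mod 9): 180·t ≡ 6 − 33 = -27 (mod 9).
    Divide the congruence (and modulus) by g = 9: 20·t ≡ -3 (mod 1).
    Modulo 1 every t works; take t = 0.
    Then x = 33 + 180·0 = 33, valid modulo lcm(180, 9) = 180: x ≡ 33 (mod 180).
Verify: 33 mod 20 = 13, 33 mod 18 = 15, 33 mod 9 = 6.

x ≡ 33 (mod 180).


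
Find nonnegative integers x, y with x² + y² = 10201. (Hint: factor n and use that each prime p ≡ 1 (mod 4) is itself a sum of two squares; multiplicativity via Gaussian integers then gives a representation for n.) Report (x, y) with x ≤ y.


Step 1: Factor n = 10201 = 101^2.
Step 2: Check the mod-4 condition on each prime factor: 101 ≡ 1 (mod 4), exponent 2.
All primes ≡ 3 (mod 4) appear to even exponent (or don't appear), so by the two-squares theorem n IS expressible as a sum of two squares.
Step 3: Build a representation. Here n = 101 · 101 is a product of primes ≡ 1 (mod 4). Each prime p ≡ 1 (mod 4) is itself a sum of two squares; find a² by testing p − a² for a perfect square:
  101: 101 − 1² = 100 = 10² ⇒ 101 = 1² + 10².
  Combine using the Brahmagupta–Fibonacci identity (a² + b²)(c² + d²) = (ac − bd)² + (ad + bc)² = (ac + bd)² + (ad − bc)²:
  101 · 101 = 10201: from (1² + 10²)(1² + 10²), take (1·1 − 10·10, 1·10 + 10·1) = (1 − 100, 10 + 10) = (-99, 20); dropping signs (only squares matter) gives (99, 20); check 99² + 20² = 9801 + 400 = 10201 ✓.
Step 4: Order so x ≤ y and verify: 20² + 99² = 400 + 9801 = 10201 = n. ✓

n = 10201 = 20² + 99² (one valid representation with x ≤ y).


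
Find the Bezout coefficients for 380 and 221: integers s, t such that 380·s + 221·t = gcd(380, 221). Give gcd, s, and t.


Euclidean algorithm on (380, 221) — divide until remainder is 0:
  380 = 1 · 221 + 159
  221 = 1 · 159 + 62
  159 = 2 · 62 + 35
  62 = 1 · 35 + 27
  35 = 1 · 27 + 8
  27 = 3 · 8 + 3
  8 = 2 · 3 + 2
  3 = 1 · 2 + 1
  2 = 2 · 1 + 0
gcd(380, 221) = 1.
Track Bezout coefficients alongside the remainders: start with r₀ = 380 = a·1 + b·0 (s = 1, t = 0) and r₁ = 221 = a·0 + b·1 (s = 0, t = 1); each new remainder r_{k+1} = r_{k-1} − q_k·r_k inherits s_{k+1} = s_{k-1} − q_k·s_k, t_{k+1} = t_{k-1} − q_k·t_k, so r_k = a·s_k + b·t_k at every step:
  q = 1: r = 159, s = 1 − 1·0 = 1, t = 0 − 1·1 = -1  (check: 380·1 + 221·(-1) = 159)
  q = 1: r = 62, s = 0 − 1·1 = -1, t = 1 − 1·(-1) = 2  (check: 380·(-1) + 221·2 = 62)
  q = 2: r = 35, s = 1 − 2·(-1) = 3, t = -1 − 2·2 = -5  (check: 380·3 + 221·(-5) = 35)
  q = 1: r = 27, s = -1 − 1·3 = -4, t = 2 − 1·(-5) = 7  (check: 380·(-4) + 221·7 = 27)
  q = 1: r = 8, s = 3 − 1·(-4) = 7, t = -5 − 1·7 = -12  (check: 380·7 + 221·(-12) = 8)
  q = 3: r = 3, s = -4 − 3·7 = -25, t = 7 − 3·(-12) = 43  (check: 380·(-25) + 221·43 = 3)
  q = 2: r = 2, s = 7 − 2·(-25) = 57, t = -12 − 2·43 = -98  (check: 380·57 + 221·(-98) = 2)
  q = 1: r = 1, s = -25 − 1·57 = -82, t = 43 − 1·(-98) = 141  (check: 380·(-82) + 221·141 = 1)
The row with r = 1 (the gcd) gives the Bezout coefficients s = -82, t = 141.
Result: 380 · (-82) + 221 · (141) = 1.

gcd(380, 221) = 1; s = -82, t = 141 (check: 380·(-82) + 221·141 = 1).


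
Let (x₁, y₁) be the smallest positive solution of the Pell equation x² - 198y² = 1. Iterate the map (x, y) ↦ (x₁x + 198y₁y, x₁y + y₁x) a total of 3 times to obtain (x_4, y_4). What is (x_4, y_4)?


Step 1: Find the fundamental solution (x₁, y₁) of x² - 198y² = 1.
  Expand √198 as a continued fraction. a₀ = ⌊√198⌋ = 14; iterate m_{k+1} = d_k·a_k − m_k, d_{k+1} = (198 − m_{k+1}²)/d_k, a_{k+1} = ⌊(a₀ + m_{k+1})/d_{k+1}⌋ (starting m₀ = 0, d₀ = 1), with convergents p_k = a_k·p_{k-1} + p_{k-2}, q_k = a_k·q_{k-1} + q_{k-2} (p₋₁ = 1, q₋₁ = 0):
  k = 0: a₀ = 14; p₀/q₀ = 14/1; p₀² − 198·q₀² = 196 − 198 = -2.
  k = 1: m = 14, d = 2, a = ⌊(14 + 14)/2⌋ = 14; p/q = (14·14 + 1)/(14·1 + 0) = 197/14; p² − 198·q² = 38809 − 38808 = 1.
  The first convergent with p² − 198·q² = 1 gives the fundamental solution (x₁, y₁) = (197, 14).
Step 2: Apply the recurrence (x_{n+1}, y_{n+1}) = (x₁x_n + 198y₁y_n, x₁y_n + y₁x_n) repeatedly.
  From (x_1, y_1) = (197, 14): x_2 = 197·197 + 198·14·14 = 77617; y_2 = 197·14 + 14·197 = 5516.
  From (x_2, y_2) = (77617, 5516): x_3 = 197·77617 + 198·14·5516 = 30580901; y_3 = 197·5516 + 14·77617 = 2173290.
  From (x_3, y_3) = (30580901, 2173290): x_4 = 197·30580901 + 198·14·2173290 = 12048797377; y_4 = 197·2173290 + 14·30580901 = 856270744.
Step 3: Verify x_4² - 198·y_4² = 145173518232002080129 - 145173518232002080128 = 1 (should be 1). ✓

(x_1, y_1) = (197, 14); (x_4, y_4) = (12048797377, 856270744).


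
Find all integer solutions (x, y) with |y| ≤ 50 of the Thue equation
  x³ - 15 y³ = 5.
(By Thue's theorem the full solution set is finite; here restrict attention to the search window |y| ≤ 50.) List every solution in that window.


The equation is x³ - 15y³ = 5. For fixed y, x³ = 15·y³ + 5, so a solution requires the RHS to be a perfect cube.
Strategy: iterate y from -50 to 50, compute RHS = 15·y³ + 5, and check whether it is a (positive or negative) perfect cube.
Check small values of y:
  y = 0: RHS = 5 is not a perfect cube.
  y = 1: RHS = 20 is not a perfect cube.
  y = -1: RHS = -10 is not a perfect cube.
  y = 2: RHS = 125 = (5)³ ⇒ x = 5 works.
  y = -2: RHS = -115 is not a perfect cube.
  y = 3: RHS = 410 is not a perfect cube.
  y = -3: RHS = -400 is not a perfect cube.
Continuing the search up to |y| = 50 finds no further solutions beyond those listed.
Collected solutions: (5, 2).

Solutions (with |y| ≤ 50): (5, 2).


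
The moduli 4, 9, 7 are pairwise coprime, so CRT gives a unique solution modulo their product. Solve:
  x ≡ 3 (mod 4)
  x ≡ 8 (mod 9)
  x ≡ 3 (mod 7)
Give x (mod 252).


Moduli 4, 9, 7 are pairwise coprime; by CRT there is a unique solution modulo M = 4 · 9 · 7 = 252.
Solve pairwise, accumulating the modulus:
  Start with x ≡ 3 (mod 4).
  Combine with x ≡ 8 (mod 9): since gcd(4, 9) = 1, we get a unique residue mod 36.
    Write x = 3 + 4·t and substitute into x ≡ 8 (mod 9): 4·t ≡ 8 − 3 = 5 (mod 9).
    The inverse of 4 mod 9 is 7 (since 4·7 = 28 = 3·9 + 1), so t ≡ 7·5 = 35 ≡ 8 (mod 9).
    Then x = 3 + 4·8 = 35, valid modulo lcm(4, 9) = 36: x ≡ 35 (mod 36).
  Combine with x ≡ 3 (mod 7): since gcd(36, 7) = 1, we get a unique residue mod 252.
    Write x = 35 + 36·t and substitute into x ≡ 3 (mod 7): 36·t ≡ 3 − 35 = -32 (mod 7).
    Reduce coefficients mod 7: 1·t ≡ 3 (mod 7).
    So t ≡ 3 (mod 7).
    Then x = 35 + 36·3 = 143, valid modulo lcm(36, 7) = 252: x ≡ 143 (mod 252).
Verify: 143 mod 4 = 3 ✓, 143 mod 9 = 8 ✓, 143 mod 7 = 3 ✓.

x ≡ 143 (mod 252).


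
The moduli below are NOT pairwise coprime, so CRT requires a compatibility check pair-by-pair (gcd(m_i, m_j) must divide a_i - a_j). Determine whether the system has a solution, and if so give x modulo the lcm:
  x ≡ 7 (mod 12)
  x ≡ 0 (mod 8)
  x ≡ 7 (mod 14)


Moduli 12, 8, 14 are not pairwise coprime, so CRT works modulo lcm(m_i) when all pairwise compatibility conditions hold.
Pairwise compatibility: gcd(m_i, m_j) must divide a_i - a_j for every pair.
Merge one congruence at a time:
  Start: x ≡ 7 (mod 12).
  Combine with x ≡ 0 (mod 8): gcd(12, 8) = 4, and 0 - 7 = -7 is NOT divisible by 4.
    ⇒ system is inconsistent (no integer solution).

No solution (the system is inconsistent).


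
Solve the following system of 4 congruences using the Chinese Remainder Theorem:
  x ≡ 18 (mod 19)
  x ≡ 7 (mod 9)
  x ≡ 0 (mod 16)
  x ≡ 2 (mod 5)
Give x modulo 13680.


Product of moduli M = 19 · 9 · 16 · 5 = 13680.
Merge one congruence at a time:
  Start: x ≡ 18 (mod 19).
  Combine with x ≡ 7 (mod 9); new modulus lcm = 171.
    Write x = 18 + 19·t and substitute into x ≡ 7 (mod 9): 19·t ≡ 7 − 18 = -11 (mod 9).
    Reduce coefficients mod 9: 1·t ≡ 7 (mod 9).
    So t ≡ 7 (mod 9).
    Then x = 18 + 19·7 = 151, valid modulo lcm(19, 9) = 171: x ≡ 151 (mod 171).
  Combine with x ≡ 0 (mod 16); new modulus lcm = 2736.
    Write x = 151 + 171·t and substitute into x ≡ 0 (mod 16): 171·t ≡ 0 − 151 = -151 (mod 16).
    Reduce coefficients mod 16: 11·t ≡ 9 (mod 16).
    The inverse of 11 mod 16 is 3 (since 11·3 = 33 = 2·16 + 1), so t ≡ 3·9 = 27 ≡ 11 (mod 16).
    Then x = 151 + 171·11 = 2032, valid modulo lcm(171, 16) = 2736: x ≡ 2032 (mod 2736).
  Combine with x ≡ 2 (mod 5); new modulus lcm = 13680.
    Write x = 2032 + 2736·t and substitute into x ≡ 2 (mod 5): 2736·t ≡ 2 − 2032 = -2030 (mod 5).
    Reduce coefficients mod 5: 1·t ≡ 0 (mod 5).
    So t ≡ 0 (mod 5).
    Then x = 2032 + 2736·0 = 2032, valid modulo lcm(2736, 5) = 13680: x ≡ 2032 (mod 13680).
Verify against each original: 2032 mod 19 = 18, 2032 mod 9 = 7, 2032 mod 16 = 0, 2032 mod 5 = 2.

x ≡ 2032 (mod 13680).


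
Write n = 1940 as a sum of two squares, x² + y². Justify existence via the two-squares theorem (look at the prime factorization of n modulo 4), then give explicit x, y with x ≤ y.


Step 1: Factor n = 1940 = 2^2 · 5 · 97.
Step 2: Check the mod-4 condition on each prime factor: 2 = 2 (special); 5 ≡ 1 (mod 4), exponent 1; 97 ≡ 1 (mod 4), exponent 1.
All primes ≡ 3 (mod 4) appear to even exponent (or don't appear), so by the two-squares theorem n IS expressible as a sum of two squares.
Step 3: Build a representation. Group n = k² · m with k = 2 and m = 5 · 97 = 485 (a product of primes ≡ 1 (mod 4)); a representation of m scales to one of n via (k·x)² + (k·y)² = k²(x² + y²). Each prime p ≡ 1 (mod 4) is itself a sum of two squares; find a² by testing p − a² for a perfect square:
  5: 5 − 1² = 4 = 2² ⇒ 5 = 1² + 2².
  97: 97 − 1² = 96, 97 − 2² = 93, 97 − 3² = 88, 97 − 4² = 81 = 9² ⇒ 97 = 4² + 9².
  Combine using the Brahmagupta–Fibonacci identity (a² + b²)(c² + d²) = (ac − bd)² + (ad + bc)² = (ac + bd)² + (ad − bc)²:
  5 · 97 = 485: from (1² + 2²)(4² + 9²), take (1·4 − 2·9, 1·9 + 2·4) = (4 − 18, 9 + 8) = (-14, 17); dropping signs (only squares matter) gives (14, 17); check 14² + 17² = 196 + 289 = 485 ✓.
  Scale by k = 2: (2·14, 2·17) = (28, 34).
Step 4: Order so x ≤ y and verify: 28² + 34² = 784 + 1156 = 1940 = n. ✓

n = 1940 = 28² + 34² (one valid representation with x ≤ y).


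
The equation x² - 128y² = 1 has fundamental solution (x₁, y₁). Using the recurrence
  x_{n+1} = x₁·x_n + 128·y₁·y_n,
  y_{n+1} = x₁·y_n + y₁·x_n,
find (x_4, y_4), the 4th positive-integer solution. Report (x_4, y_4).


Step 1: Find the fundamental solution (x₁, y₁) of x² - 128y² = 1.
  Expand √128 as a continued fraction. a₀ = ⌊√128⌋ = 11; iterate m_{k+1} = d_k·a_k − m_k, d_{k+1} = (128 − m_{k+1}²)/d_k, a_{k+1} = ⌊(a₀ + m_{k+1})/d_{k+1}⌋ (starting m₀ = 0, d₀ = 1), with convergents p_k = a_k·p_{k-1} + p_{k-2}, q_k = a_k·q_{k-1} + q_{k-2} (p₋₁ = 1, q₋₁ = 0):
  k = 0: a₀ = 11; p₀/q₀ = 11/1; p₀² − 128·q₀² = 121 − 128 = -7.
  k = 1: m = 11, d = 7, a = ⌊(11 + 11)/7⌋ = 3; p/q = (3·11 + 1)/(3·1 + 0) = 34/3; p² − 128·q² = 1156 − 1152 = 4.
  k = 2: m = 10, d = 4, a = ⌊(11 + 10)/4⌋ = 5; p/q = (5·34 + 11)/(5·3 + 1) = 181/16; p² − 128·q² = 32761 − 32768 = -7.
  k = 3: m = 10, d = 7, a = ⌊(11 + 10)/7⌋ = 3; p/q = (3·181 + 34)/(3·16 + 3) = 577/51; p² − 128·q² = 332929 − 332928 = 1.
  The first convergent with p² − 128·q² = 1 gives the fundamental solution (x₁, y₁) = (577, 51).
Step 2: Apply the recurrence (x_{n+1}, y_{n+1}) = (x₁x_n + 128y₁y_n, x₁y_n + y₁x_n) repeatedly.
  From (x_1, y_1) = (577, 51): x_2 = 577·577 + 128·51·51 = 665857; y_2 = 577·51 + 51·577 = 58854.
  From (x_2, y_2) = (665857, 58854): x_3 = 577·665857 + 128·51·58854 = 768398401; y_3 = 577·58854 + 51·665857 = 67917465.
  From (x_3, y_3) = (768398401, 67917465): x_4 = 577·768398401 + 128·51·67917465 = 886731088897; y_4 = 577·67917465 + 51·768398401 = 78376695756.
Step 3: Verify x_4² - 128·y_4² = 786292024016459316676609 - 786292024016459316676608 = 1 (should be 1). ✓

(x_1, y_1) = (577, 51); (x_4, y_4) = (886731088897, 78376695756).


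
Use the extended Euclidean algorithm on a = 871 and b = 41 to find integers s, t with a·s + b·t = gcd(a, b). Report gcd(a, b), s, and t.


Euclidean algorithm on (871, 41) — divide until remainder is 0:
  871 = 21 · 41 + 10
  41 = 4 · 10 + 1
  10 = 10 · 1 + 0
gcd(871, 41) = 1.
Track Bezout coefficients alongside the remainders: start with r₀ = 871 = a·1 + b·0 (s = 1, t = 0) and r₁ = 41 = a·0 + b·1 (s = 0, t = 1); each new remainder r_{k+1} = r_{k-1} − q_k·r_k inherits s_{k+1} = s_{k-1} − q_k·s_k, t_{k+1} = t_{k-1} − q_k·t_k, so r_k = a·s_k + b·t_k at every step:
  q = 21: r = 10, s = 1 − 21·0 = 1, t = 0 − 21·1 = -21  (check: 871·1 + 41·(-21) = 10)
  q = 4: r = 1, s = 0 − 4·1 = -4, t = 1 − 4·(-21) = 85  (check: 871·(-4) + 41·85 = 1)
The row with r = 1 (the gcd) gives the Bezout coefficients s = -4, t = 85.
Result: 871 · (-4) + 41 · (85) = 1.

gcd(871, 41) = 1; s = -4, t = 85 (check: 871·(-4) + 41·85 = 1).


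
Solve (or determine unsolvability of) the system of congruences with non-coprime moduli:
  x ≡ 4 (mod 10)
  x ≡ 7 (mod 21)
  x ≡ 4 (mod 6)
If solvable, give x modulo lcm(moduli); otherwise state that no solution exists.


Moduli 10, 21, 6 are not pairwise coprime, so CRT works modulo lcm(m_i) when all pairwise compatibility conditions hold.
Pairwise compatibility: gcd(m_i, m_j) must divide a_i - a_j for every pair.
Merge one congruence at a time:
  Start: x ≡ 4 (mod 10).
  Combine with x ≡ 7 (mod 21): gcd(10, 21) = 1; 7 - 4 = 3, which IS divisible by 1, so compatible.
    Write x = 4 + 10·t and substitute into x ≡ 7 (mod 21): 10·t ≡ 7 − 4 = 3 (mod 21).
    The inverse of 10 mod 21 is 19 (since 10·19 = 190 = 9·21 + 1), so t ≡ 19·3 = 57 ≡ 15 (mod 21).
    Then x = 4 + 10·15 = 154, valid modulo lcm(10, 21) = 210: x ≡ 154 (mod 210).
  Combine with x ≡ 4 (mod 6): gcd(210, 6) = 6; 4 - 154 = -150, which IS divisible by 6, so compatible.
    Write x = 154 + 210·t and substitute into x ≡ 4 (mod 6): 210·t ≡ 4 − 154 = -150 (mod 6).
    Divide the congruence (and modulus) by g = 6: 35·t ≡ -25 (mod 1).
    Modulo 1 every t works; take t = 0.
    Then x = 154 + 210·0 = 154, valid modulo lcm(210, 6) = 210: x ≡ 154 (mod 210).
Verify: 154 mod 10 = 4, 154 mod 21 = 7, 154 mod 6 = 4.

x ≡ 154 (mod 210).


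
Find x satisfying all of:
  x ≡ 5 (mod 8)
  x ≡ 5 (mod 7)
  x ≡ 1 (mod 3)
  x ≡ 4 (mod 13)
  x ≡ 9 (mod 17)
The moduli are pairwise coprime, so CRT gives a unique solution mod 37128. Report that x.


Product of moduli M = 8 · 7 · 3 · 13 · 17 = 37128.
Merge one congruence at a time:
  Start: x ≡ 5 (mod 8).
  Combine with x ≡ 5 (mod 7); new modulus lcm = 56.
    Write x = 5 + 8·t and substitute into x ≡ 5 (mod 7): 8·t ≡ 5 − 5 = 0 (mod 7).
    Reduce coefficients mod 7: 1·t ≡ 0 (mod 7).
    So t ≡ 0 (mod 7).
    Then x = 5 + 8·0 = 5, valid modulo lcm(8, 7) = 56: x ≡ 5 (mod 56).
  Combine with x ≡ 1 (mod 3); new modulus lcm = 168.
    Write x = 5 + 56·t and substitute into x ≡ 1 (mod 3): 56·t ≡ 1 − 5 = -4 (mod 3).
    Reduce coefficients mod 3: 2·t ≡ 2 (mod 3).
    The inverse of 2 mod 3 is 2 (since 2·2 = 4 = 1·3 + 1), so t ≡ 2·2 = 4 ≡ 1 (mod 3).
    Then x = 5 + 56·1 = 61, valid modulo lcm(56, 3) = 168: x ≡ 61 (mod 168).
  Combine with x ≡ 4 (mod 13); new modulus lcm = 2184.
    Write x = 61 + 168·t and substitute into x ≡ 4 (mod 13): 168·t ≡ 4 − 61 = -57 (mod 13).
    Reduce coefficients mod 13: 12·t ≡ 8 (mod 13).
    The inverse of 12 mod 13 is 12 (since 12·12 = 144 = 11·13 + 1), so t ≡ 12·8 = 96 ≡ 5 (mod 13).
    Then x = 61 + 168·5 = 901, valid modulo lcm(168, 13) = 2184: x ≡ 901 (mod 2184).
  Combine with x ≡ 9 (mod 17); new modulus lcm = 37128.
    Write x = 901 + 2184·t and substitute into x ≡ 9 (mod 17): 2184·t ≡ 9 − 901 = -892 (mod 17).
    Reduce coefficients mod 17: 8·t ≡ 9 (mod 17).
    The inverse of 8 mod 17 is 15 (since 8·15 = 120 = 7·17 + 1), so t ≡ 15·9 = 135 ≡ 16 (mod 17).
    Then x = 901 + 2184·16 = 35845, valid modulo lcm(2184, 17) = 37128: x ≡ 35845 (mod 37128).
Verify against each original: 35845 mod 8 = 5, 35845 mod 7 = 5, 35845 mod 3 = 1, 35845 mod 13 = 4, 35845 mod 17 = 9.

x ≡ 35845 (mod 37128).


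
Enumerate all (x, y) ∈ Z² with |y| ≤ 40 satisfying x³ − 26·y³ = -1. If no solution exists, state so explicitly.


The equation is x³ - 26y³ = -1. For fixed y, x³ = 26·y³ − 1, so a solution requires the RHS to be a perfect cube.
Strategy: iterate y from -40 to 40, compute RHS = 26·y³ − 1, and check whether it is a (positive or negative) perfect cube.
Check small values of y:
  y = 0: RHS = -1 = (-1)³ ⇒ x = -1 works.
  y = 1: RHS = 25 is not a perfect cube.
  y = -1: RHS = -27 = (-3)³ ⇒ x = -3 works.
  y = 2: RHS = 207 is not a perfect cube.
  y = -2: RHS = -209 is not a perfect cube.
  y = 3: RHS = 701 is not a perfect cube.
  y = -3: RHS = -703 is not a perfect cube.
Continuing the search up to |y| = 40 finds no further solutions beyond those listed.
Collected solutions: (-1, 0), (-3, -1).

Solutions (with |y| ≤ 40): (-1, 0), (-3, -1).


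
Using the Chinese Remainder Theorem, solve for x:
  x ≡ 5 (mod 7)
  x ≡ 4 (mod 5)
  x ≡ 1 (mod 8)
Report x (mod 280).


Moduli 7, 5, 8 are pairwise coprime; by CRT there is a unique solution modulo M = 7 · 5 · 8 = 280.
Solve pairwise, accumulating the modulus:
  Start with x ≡ 5 (mod 7).
  Combine with x ≡ 4 (mod 5): since gcd(7, 5) = 1, we get a unique residue mod 35.
    Write x = 5 + 7·t and substitute into x ≡ 4 (mod 5): 7·t ≡ 4 − 5 = -1 (mod 5).
    Reduce coefficients mod 5: 2·t ≡ 4 (mod 5).
    The inverse of 2 mod 5 is 3 (since 2·3 = 6 = 1·5 + 1), so t ≡ 3·4 = 12 ≡ 2 (mod 5).
    Then x = 5 + 7·2 = 19, valid modulo lcm(7, 5) = 35: x ≡ 19 (mod 35).
  Combine with x ≡ 1 (mod 8): since gcd(35, 8) = 1, we get a unique residue mod 280.
    Write x = 19 + 35·t and substitute into x ≡ 1 (mod 8): 35·t ≡ 1 − 19 = -18 (mod 8).
    Reduce coefficients mod 8: 3·t ≡ 6 (mod 8).
    The inverse of 3 mod 8 is 3 (since 3·3 = 9 = 1·8 + 1), so t ≡ 3·6 = 18 ≡ 2 (mod 8).
    Then x = 19 + 35·2 = 89, valid modulo lcm(35, 8) = 280: x ≡ 89 (mod 280).
Verify: 89 mod 7 = 5 ✓, 89 mod 5 = 4 ✓, 89 mod 8 = 1 ✓.

x ≡ 89 (mod 280).


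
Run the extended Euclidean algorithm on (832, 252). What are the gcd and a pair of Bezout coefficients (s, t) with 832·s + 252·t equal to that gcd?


Euclidean algorithm on (832, 252) — divide until remainder is 0:
  832 = 3 · 252 + 76
  252 = 3 · 76 + 24
  76 = 3 · 24 + 4
  24 = 6 · 4 + 0
gcd(832, 252) = 4.
Track Bezout coefficients alongside the remainders: start with r₀ = 832 = a·1 + b·0 (s = 1, t = 0) and r₁ = 252 = a·0 + b·1 (s = 0, t = 1); each new remainder r_{k+1} = r_{k-1} − q_k·r_k inherits s_{k+1} = s_{k-1} − q_k·s_k, t_{k+1} = t_{k-1} − q_k·t_k, so r_k = a·s_k + b·t_k at every step:
  q = 3: r = 76, s = 1 − 3·0 = 1, t = 0 − 3·1 = -3  (check: 832·1 + 252·(-3) = 76)
  q = 3: r = 24, s = 0 − 3·1 = -3, t = 1 − 3·(-3) = 10  (check: 832·(-3) + 252·10 = 24)
  q = 3: r = 4, s = 1 − 3·(-3) = 10, t = -3 − 3·10 = -33  (check: 832·10 + 252·(-33) = 4)
The row with r = 4 (the gcd) gives the Bezout coefficients s = 10, t = -33.
Result: 832 · (10) + 252 · (-33) = 4.

gcd(832, 252) = 4; s = 10, t = -33 (check: 832·10 + 252·(-33) = 4).


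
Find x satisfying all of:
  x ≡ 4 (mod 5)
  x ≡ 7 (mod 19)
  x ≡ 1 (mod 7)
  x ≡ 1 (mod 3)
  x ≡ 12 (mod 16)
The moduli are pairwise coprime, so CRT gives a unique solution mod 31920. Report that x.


Product of moduli M = 5 · 19 · 7 · 3 · 16 = 31920.
Merge one congruence at a time:
  Start: x ≡ 4 (mod 5).
  Combine with x ≡ 7 (mod 19); new modulus lcm = 95.
    Write x = 4 + 5·t and substitute into x ≡ 7 (mod 19): 5·t ≡ 7 − 4 = 3 (mod 19).
    The inverse of 5 mod 19 is 4 (since 5·4 = 20 = 1·19 + 1), so t ≡ 4·3 = 12 ≡ 12 (mod 19).
    Then x = 4 + 5·12 = 64, valid modulo lcm(5, 19) = 95: x ≡ 64 (mod 95).
  Combine with x ≡ 1 (mod 7); new modulus lcm = 665.
    Write x = 64 + 95·t and substitute into x ≡ 1 (mod 7): 95·t ≡ 1 − 64 = -63 (mod 7).
    Reduce coefficients mod 7: 4·t ≡ 0 (mod 7).
    The inverse of 4 mod 7 is 2 (since 4·2 = 8 = 1·7 + 1), so t ≡ 2·0 = 0 ≡ 0 (mod 7).
    Then x = 64 + 95·0 = 64, valid modulo lcm(95, 7) = 665: x ≡ 64 (mod 665).
  Combine with x ≡ 1 (mod 3); new modulus lcm = 1995.
    Write x = 64 + 665·t and substitute into x ≡ 1 (mod 3): 665·t ≡ 1 − 64 = -63 (mod 3).
    Reduce coefficients mod 3: 2·t ≡ 0 (mod 3).
    The inverse of 2 mod 3 is 2 (since 2·2 = 4 = 1·3 + 1), so t ≡ 2·0 = 0 ≡ 0 (mod 3).
    Then x = 64 + 665·0 = 64, valid modulo lcm(665, 3) = 1995: x ≡ 64 (mod 1995).
  Combine with x ≡ 12 (mod 16); new modulus lcm = 31920.
    Write x = 64 + 1995·t and substitute into x ≡ 12 (mod 16): 1995·t ≡ 12 − 64 = -52 (mod 16).
    Reduce coefficients mod 16: 11·t ≡ 12 (mod 16).
    The inverse of 11 mod 16 is 3 (since 11·3 = 33 = 2·16 + 1), so t ≡ 3·12 = 36 ≡ 4 (mod 16).
    Then x = 64 + 1995·4 = 8044, valid modulo lcm(1995, 16) = 31920: x ≡ 8044 (mod 31920).
Verify against each original: 8044 mod 5 = 4, 8044 mod 19 = 7, 8044 mod 7 = 1, 8044 mod 3 = 1, 8044 mod 16 = 12.

x ≡ 8044 (mod 31920).


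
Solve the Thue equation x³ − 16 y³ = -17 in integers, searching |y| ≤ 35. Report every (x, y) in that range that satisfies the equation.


The equation is x³ - 16y³ = -17. For fixed y, x³ = 16·y³ − 17, so a solution requires the RHS to be a perfect cube.
Strategy: iterate y from -35 to 35, compute RHS = 16·y³ − 17, and check whether it is a (positive or negative) perfect cube.
Check small values of y:
  y = 0: RHS = -17 is not a perfect cube.
  y = 1: RHS = -1 = (-1)³ ⇒ x = -1 works.
  y = -1: RHS = -33 is not a perfect cube.
  y = 2: RHS = 111 is not a perfect cube.
  y = -2: RHS = -145 is not a perfect cube.
  y = 3: RHS = 415 is not a perfect cube.
  y = -3: RHS = -449 is not a perfect cube.
Continuing the search up to |y| = 35 finds no further solutions beyond those listed.
Collected solutions: (-1, 1).

Solutions (with |y| ≤ 35): (-1, 1).


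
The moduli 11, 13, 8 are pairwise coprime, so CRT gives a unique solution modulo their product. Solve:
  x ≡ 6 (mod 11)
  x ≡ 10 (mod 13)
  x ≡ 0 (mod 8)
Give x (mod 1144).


Moduli 11, 13, 8 are pairwise coprime; by CRT there is a unique solution modulo M = 11 · 13 · 8 = 1144.
Solve pairwise, accumulating the modulus:
  Start with x ≡ 6 (mod 11).
  Combine with x ≡ 10 (mod 13): since gcd(11, 13) = 1, we get a unique residue mod 143.
    Write x = 6 + 11·t and substitute into x ≡ 10 (mod 13): 11·t ≡ 10 − 6 = 4 (mod 13).
    The inverse of 11 mod 13 is 6 (since 11·6 = 66 = 5·13 + 1), so t ≡ 6·4 = 24 ≡ 11 (mod 13).
    Then x = 6 + 11·11 = 127, valid modulo lcm(11, 13) = 143: x ≡ 127 (mod 143).
  Combine with x ≡ 0 (mod 8): since gcd(143, 8) = 1, we get a unique residue mod 1144.
    Write x = 127 + 143·t and substitute into x ≡ 0 (mod 8): 143·t ≡ 0 − 127 = -127 (mod 8).
    Reduce coefficients mod 8: 7·t ≡ 1 (mod 8).
    The inverse of 7 mod 8 is 7 (since 7·7 = 49 = 6·8 + 1), so t ≡ 7·1 = 7 ≡ 7 (mod 8).
    Then x = 127 + 143·7 = 1128, valid modulo lcm(143, 8) = 1144: x ≡ 1128 (mod 1144).
Verify: 1128 mod 11 = 6 ✓, 1128 mod 13 = 10 ✓, 1128 mod 8 = 0 ✓.

x ≡ 1128 (mod 1144).


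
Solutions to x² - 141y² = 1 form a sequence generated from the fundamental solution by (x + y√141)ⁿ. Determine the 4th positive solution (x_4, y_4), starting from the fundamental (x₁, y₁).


Step 1: Find the fundamental solution (x₁, y₁) of x² - 141y² = 1.
  Expand √141 as a continued fraction. a₀ = ⌊√141⌋ = 11; iterate m_{k+1} = d_k·a_k − m_k, d_{k+1} = (141 − m_{k+1}²)/d_k, a_{k+1} = ⌊(a₀ + m_{k+1})/d_{k+1}⌋ (starting m₀ = 0, d₀ = 1), with convergents p_k = a_k·p_{k-1} + p_{k-2}, q_k = a_k·q_{k-1} + q_{k-2} (p₋₁ = 1, q₋₁ = 0):
  k = 0: a₀ = 11; p₀/q₀ = 11/1; p₀² − 141·q₀² = 121 − 141 = -20.
  k = 1: m = 11, d = 20, a = ⌊(11 + 11)/20⌋ = 1; p/q = (1·11 + 1)/(1·1 + 0) = 12/1; p² − 141·q² = 144 − 141 = 3.
  k = 2: m = 9, d = 3, a = ⌊(11 + 9)/3⌋ = 6; p/q = (6·12 + 11)/(6·1 + 1) = 83/7; p² − 141·q² = 6889 − 6909 = -20.
  k = 3: m = 9, d = 20, a = ⌊(11 + 9)/20⌋ = 1; p/q = (1·83 + 12)/(1·7 + 1) = 95/8; p² − 141·q² = 9025 − 9024 = 1.
  The first convergent with p² − 141·q² = 1 gives the fundamental solution (x₁, y₁) = (95, 8).
Step 2: Apply the recurrence (x_{n+1}, y_{n+1}) = (x₁x_n + 141y₁y_n, x₁y_n + y₁x_n) repeatedly.
  From (x_1, y_1) = (95, 8): x_2 = 95·95 + 141·8·8 = 18049; y_2 = 95·8 + 8·95 = 1520.
  From (x_2, y_2) = (18049, 1520): x_3 = 95·18049 + 141·8·1520 = 3429215; y_3 = 95·1520 + 8·18049 = 288792.
  From (x_3, y_3) = (3429215, 288792): x_4 = 95·3429215 + 141·8·288792 = 651532801; y_4 = 95·288792 + 8·3429215 = 54868960.
Step 3: Verify x_4² - 141·y_4² = 424494990778905601 - 424494990778905600 = 1 (should be 1). ✓

(x_1, y_1) = (95, 8); (x_4, y_4) = (651532801, 54868960).


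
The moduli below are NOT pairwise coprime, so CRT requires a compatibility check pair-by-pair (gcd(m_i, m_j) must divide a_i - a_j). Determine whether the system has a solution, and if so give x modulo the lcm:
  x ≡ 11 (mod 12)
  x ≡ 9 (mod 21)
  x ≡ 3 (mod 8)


Moduli 12, 21, 8 are not pairwise coprime, so CRT works modulo lcm(m_i) when all pairwise compatibility conditions hold.
Pairwise compatibility: gcd(m_i, m_j) must divide a_i - a_j for every pair.
Merge one congruence at a time:
  Start: x ≡ 11 (mod 12).
  Combine with x ≡ 9 (mod 21): gcd(12, 21) = 3, and 9 - 11 = -2 is NOT divisible by 3.
    ⇒ system is inconsistent (no integer solution).

No solution (the system is inconsistent).


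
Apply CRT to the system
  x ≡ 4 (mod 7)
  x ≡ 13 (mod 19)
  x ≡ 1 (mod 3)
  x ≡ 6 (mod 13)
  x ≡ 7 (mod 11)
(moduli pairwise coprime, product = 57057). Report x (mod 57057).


Product of moduli M = 7 · 19 · 3 · 13 · 11 = 57057.
Merge one congruence at a time:
  Start: x ≡ 4 (mod 7).
  Combine with x ≡ 13 (mod 19); new modulus lcm = 133.
    Write x = 4 + 7·t and substitute into x ≡ 13 (mod 19): 7·t ≡ 13 − 4 = 9 (mod 19).
    The inverse of 7 mod 19 is 11 (since 7·11 = 77 = 4·19 + 1), so t ≡ 11·9 = 99 ≡ 4 (mod 19).
    Then x = 4 + 7·4 = 32, valid modulo lcm(7, 19) = 133: x ≡ 32 (mod 133).
  Combine with x ≡ 1 (mod 3); new modulus lcm = 399.
    Write x = 32 + 133·t and substitute into x ≡ 1 (mod 3): 133·t ≡ 1 − 32 = -31 (mod 3).
    Reduce coefficients mod 3: 1·t ≡ 2 (mod 3).
    So t ≡ 2 (mod 3).
    Then x = 32 + 133·2 = 298, valid modulo lcm(133, 3) = 399: x ≡ 298 (mod 399).
  Combine with x ≡ 6 (mod 13); new modulus lcm = 5187.
    Write x = 298 + 399·t and substitute into x ≡ 6 (mod 13): 399·t ≡ 6 − 298 = -292 (mod 13).
    Reduce coefficients mod 13: 9·t ≡ 7 (mod 13).
    The inverse of 9 mod 13 is 3 (since 9·3 = 27 = 2·13 + 1), so t ≡ 3·7 = 21 ≡ 8 (mod 13).
    Then x = 298 + 399·8 = 3490, valid modulo lcm(399, 13) = 5187: x ≡ 3490 (mod 5187).
  Combine with x ≡ 7 (mod 11); new modulus lcm = 57057.
    Write x = 3490 + 5187·t and substitute into x ≡ 7 (mod 11): 5187·t ≡ 7 − 3490 = -3483 (mod 11).
    Reduce coefficients mod 11: 6·t ≡ 4 (mod 11).
    The inverse of 6 mod 11 is 2 (since 6·2 = 12 = 1·11 + 1), so t ≡ 2·4 = 8 ≡ 8 (mod 11).
    Then x = 3490 + 5187·8 = 44986, valid modulo lcm(5187, 11) = 57057: x ≡ 44986 (mod 57057).
Verify against each original: 44986 mod 7 = 4, 44986 mod 19 = 13, 44986 mod 3 = 1, 44986 mod 13 = 6, 44986 mod 11 = 7.

x ≡ 44986 (mod 57057).


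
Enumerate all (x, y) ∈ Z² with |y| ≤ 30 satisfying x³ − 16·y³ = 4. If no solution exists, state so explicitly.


The equation is x³ - 16y³ = 4. For fixed y, x³ = 16·y³ + 4, so a solution requires the RHS to be a perfect cube.
Strategy: iterate y from -30 to 30, compute RHS = 16·y³ + 4, and check whether it is a (positive or negative) perfect cube.
Check small values of y:
  y = 0: RHS = 4 is not a perfect cube.
  y = 1: RHS = 20 is not a perfect cube.
  y = -1: RHS = -12 is not a perfect cube.
  y = 2: RHS = 132 is not a perfect cube.
  y = -2: RHS = -124 is not a perfect cube.
  y = 3: RHS = 436 is not a perfect cube.
  y = -3: RHS = -428 is not a perfect cube.
Continuing the search up to |y| = 30 finds no solutions either.
No (x, y) in the scanned range satisfies the equation.

No integer solutions with |y| ≤ 30.


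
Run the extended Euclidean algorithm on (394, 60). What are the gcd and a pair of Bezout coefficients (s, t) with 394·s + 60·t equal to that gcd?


Euclidean algorithm on (394, 60) — divide until remainder is 0:
  394 = 6 · 60 + 34
  60 = 1 · 34 + 26
  34 = 1 · 26 + 8
  26 = 3 · 8 + 2
  8 = 4 · 2 + 0
gcd(394, 60) = 2.
Track Bezout coefficients alongside the remainders: start with r₀ = 394 = a·1 + b·0 (s = 1, t = 0) and r₁ = 60 = a·0 + b·1 (s = 0, t = 1); each new remainder r_{k+1} = r_{k-1} − q_k·r_k inherits s_{k+1} = s_{k-1} − q_k·s_k, t_{k+1} = t_{k-1} − q_k·t_k, so r_k = a·s_k + b·t_k at every step:
  q = 6: r = 34, s = 1 − 6·0 = 1, t = 0 − 6·1 = -6  (check: 394·1 + 60·(-6) = 34)
  q = 1: r = 26, s = 0 − 1·1 = -1, t = 1 − 1·(-6) = 7  (check: 394·(-1) + 60·7 = 26)
  q = 1: r = 8, s = 1 − 1·(-1) = 2, t = -6 − 1·7 = -13  (check: 394·2 + 60·(-13) = 8)
  q = 3: r = 2, s = -1 − 3·2 = -7, t = 7 − 3·(-13) = 46  (check: 394·(-7) + 60·46 = 2)
The row with r = 2 (the gcd) gives the Bezout coefficients s = -7, t = 46.
Result: 394 · (-7) + 60 · (46) = 2.

gcd(394, 60) = 2; s = -7, t = 46 (check: 394·(-7) + 60·46 = 2).


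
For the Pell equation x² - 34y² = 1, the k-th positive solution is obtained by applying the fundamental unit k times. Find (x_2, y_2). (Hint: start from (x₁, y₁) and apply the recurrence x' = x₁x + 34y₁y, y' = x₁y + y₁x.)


Step 1: Find the fundamental solution (x₁, y₁) of x² - 34y² = 1.
  Expand √34 as a continued fraction. a₀ = ⌊√34⌋ = 5; iterate m_{k+1} = d_k·a_k − m_k, d_{k+1} = (34 − m_{k+1}²)/d_k, a_{k+1} = ⌊(a₀ + m_{k+1})/d_{k+1}⌋ (starting m₀ = 0, d₀ = 1), with convergents p_k = a_k·p_{k-1} + p_{k-2}, q_k = a_k·q_{k-1} + q_{k-2} (p₋₁ = 1, q₋₁ = 0):
  k = 0: a₀ = 5; p₀/q₀ = 5/1; p₀² − 34·q₀² = 25 − 34 = -9.
  k = 1: m = 5, d = 9, a = ⌊(5 + 5)/9⌋ = 1; p/q = (1·5 + 1)/(1·1 + 0) = 6/1; p² − 34·q² = 36 − 34 = 2.
  k = 2: m = 4, d = 2, a = ⌊(5 + 4)/2⌋ = 4; p/q = (4·6 + 5)/(4·1 + 1) = 29/5; p² − 34·q² = 841 − 850 = -9.
  k = 3: m = 4, d = 9, a = ⌊(5 + 4)/9⌋ = 1; p/q = (1·29 + 6)/(1·5 + 1) = 35/6; p² − 34·q² = 1225 − 1224 = 1.
  The first convergent with p² − 34·q² = 1 gives the fundamental solution (x₁, y₁) = (35, 6).
Step 2: Apply the recurrence (x_{n+1}, y_{n+1}) = (x₁x_n + 34y₁y_n, x₁y_n + y₁x_n) repeatedly.
  From (x_1, y_1) = (35, 6): x_2 = 35·35 + 34·6·6 = 2449; y_2 = 35·6 + 6·35 = 420.
Step 3: Verify x_2² - 34·y_2² = 5997601 - 5997600 = 1 (should be 1). ✓

(x_1, y_1) = (35, 6); (x_2, y_2) = (2449, 420).


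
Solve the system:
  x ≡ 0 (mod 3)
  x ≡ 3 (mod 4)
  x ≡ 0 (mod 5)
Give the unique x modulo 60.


Moduli 3, 4, 5 are pairwise coprime; by CRT there is a unique solution modulo M = 3 · 4 · 5 = 60.
Solve pairwise, accumulating the modulus:
  Start with x ≡ 0 (mod 3).
  Combine with x ≡ 3 (mod 4): since gcd(3, 4) = 1, we get a unique residue mod 12.
    Write x = 0 + 3·t and substitute into x ≡ 3 (mod 4): 3·t ≡ 3 − 0 = 3 (mod 4).
    The inverse of 3 mod 4 is 3 (since 3·3 = 9 = 2·4 + 1), so t ≡ 3·3 = 9 ≡ 1 (mod 4).
    Then x = 0 + 3·1 = 3, valid modulo lcm(3, 4) = 12: x ≡ 3 (mod 12).
  Combine with x ≡ 0 (mod 5): since gcd(12, 5) = 1, we get a unique residue mod 60.
    Write x = 3 + 12·t and substitute into x ≡ 0 (mod 5): 12·t ≡ 0 − 3 = -3 (mod 5).
    Reduce coefficients mod 5: 2·t ≡ 2 (mod 5).
    The inverse of 2 mod 5 is 3 (since 2·3 = 6 = 1·5 + 1), so t ≡ 3·2 = 6 ≡ 1 (mod 5).
    Then x = 3 + 12·1 = 15, valid modulo lcm(12, 5) = 60: x ≡ 15 (mod 60).
Verify: 15 mod 3 = 0 ✓, 15 mod 4 = 3 ✓, 15 mod 5 = 0 ✓.

x ≡ 15 (mod 60).


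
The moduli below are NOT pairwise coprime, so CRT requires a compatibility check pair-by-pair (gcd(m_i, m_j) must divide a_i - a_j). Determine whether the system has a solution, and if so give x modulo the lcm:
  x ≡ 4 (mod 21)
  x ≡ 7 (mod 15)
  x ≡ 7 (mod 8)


Moduli 21, 15, 8 are not pairwise coprime, so CRT works modulo lcm(m_i) when all pairwise compatibility conditions hold.
Pairwise compatibility: gcd(m_i, m_j) must divide a_i - a_j for every pair.
Merge one congruence at a time:
  Start: x ≡ 4 (mod 21).
  Combine with x ≡ 7 (mod 15): gcd(21, 15) = 3; 7 - 4 = 3, which IS divisible by 3, so compatible.
    Write x = 4 + 21·t and substitute into x ≡ 7 (mod 15): 21·t ≡ 7 − 4 = 3 (mod 15).
    Divide the congruence (and modulus) by g = 3: 7·t ≡ 1 (mod 5).
    Reduce coefficients mod 5: 2·t ≡ 1 (mod 5).
    The inverse of 2 mod 5 is 3 (since 2·3 = 6 = 1·5 + 1), so t ≡ 3·1 = 3 ≡ 3 (mod 5).
    Then x = 4 + 21·3 = 67, valid modulo lcm(21, 15) = 105: x ≡ 67 (mod 105).
  Combine with x ≡ 7 (mod 8): gcd(105, 8) = 1; 7 - 67 = -60, which IS divisible by 1, so compatible.
    Write x = 67 + 105·t and substitute into x ≡ 7 (mod 8): 105·t ≡ 7 − 67 = -60 (mod 8).
    Reduce coefficients mod 8: 1·t ≡ 4 (mod 8).
    So t ≡ 4 (mod 8).
    Then x = 67 + 105·4 = 487, valid modulo lcm(105, 8) = 840: x ≡ 487 (mod 840).
Verify: 487 mod 21 = 4, 487 mod 15 = 7, 487 mod 8 = 7.

x ≡ 487 (mod 840).


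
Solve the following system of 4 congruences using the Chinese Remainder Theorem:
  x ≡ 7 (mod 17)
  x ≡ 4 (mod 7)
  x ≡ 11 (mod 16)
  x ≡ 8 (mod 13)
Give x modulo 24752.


Product of moduli M = 17 · 7 · 16 · 13 = 24752.
Merge one congruence at a time:
  Start: x ≡ 7 (mod 17).
  Combine with x ≡ 4 (mod 7); new modulus lcm = 119.
    Write x = 7 + 17·t and substitute into x ≡ 4 (mod 7): 17·t ≡ 4 − 7 = -3 (mod 7).
    Reduce coefficients mod 7: 3·t ≡ 4 (mod 7).
    The inverse of 3 mod 7 is 5 (since 3·5 = 15 = 2·7 + 1), so t ≡ 5·4 = 20 ≡ 6 (mod 7).
    Then x = 7 + 17·6 = 109, valid modulo lcm(17, 7) = 119: x ≡ 109 (mod 119).
  Combine with x ≡ 11 (mod 16); new modulus lcm = 1904.
    Write x = 109 + 119·t and substitute into x ≡ 11 (mod 16): 119·t ≡ 11 − 109 = -98 (mod 16).
    Reduce coefficients mod 16: 7·t ≡ 14 (mod 16).
    The inverse of 7 mod 16 is 7 (since 7·7 = 49 = 3·16 + 1), so t ≡ 7·14 = 98 ≡ 2 (mod 16).
    Then x = 109 + 119·2 = 347, valid modulo lcm(119, 16) = 1904: x ≡ 347 (mod 1904).
  Combine with x ≡ 8 (mod 13); new modulus lcm = 24752.
    Write x = 347 + 1904·t and substitute into x ≡ 8 (mod 13): 1904·t ≡ 8 − 347 = -339 (mod 13).
    Reduce coefficients mod 13: 6·t ≡ 12 (mod 13).
    The inverse of 6 mod 13 is 11 (since 6·11 = 66 = 5·13 + 1), so t ≡ 11·12 = 132 ≡ 2 (mod 13).
    Then x = 347 + 1904·2 = 4155, valid modulo lcm(1904, 13) = 24752: x ≡ 4155 (mod 24752).
Verify against each original: 4155 mod 17 = 7, 4155 mod 7 = 4, 4155 mod 16 = 11, 4155 mod 13 = 8.

x ≡ 4155 (mod 24752).
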